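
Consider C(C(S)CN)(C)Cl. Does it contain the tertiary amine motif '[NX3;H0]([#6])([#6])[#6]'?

No

The pattern [NX3;H0]([#6])([#6])[#6] describes a trivalent nitrogen with no H, bonded to three carbons — a tertiary amine.
The closest candidate here is a primary amino group (-NH2), but the nitrogen has H2, not H0 with three carbons. No other fragment satisfies the full query, so there is no match.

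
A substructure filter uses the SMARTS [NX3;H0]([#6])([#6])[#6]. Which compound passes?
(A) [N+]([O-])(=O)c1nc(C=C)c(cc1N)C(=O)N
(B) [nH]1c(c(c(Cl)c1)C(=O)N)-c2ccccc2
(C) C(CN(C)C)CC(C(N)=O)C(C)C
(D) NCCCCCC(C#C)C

C

[NX3;H0]([#6])([#6])[#6] describes a trivalent nitrogen with no H, bonded to three carbons (a tertiary amine).
(A) has a primary amino group (-NH2) but the nitrogen has H2, not H0 with three carbons.
(B) has a primary amide (-C(=O)NH2) but the amide nitrogen has H2 and only one carbon neighbour.
(C) contains a dimethylamino group (-N(CH3)2), which satisfies every atom and bond constraint.
(D) has a primary amino group (-NH2) but the nitrogen has H2, not H0 with three carbons.
So the answer is (C).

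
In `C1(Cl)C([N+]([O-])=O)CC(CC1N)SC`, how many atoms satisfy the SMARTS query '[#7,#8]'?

4

The query [#7,#8] means: nitrogen or oxygen (comma = OR).
Check the 13 heavy atoms by environment: 7× C → no; 1× N → match; 1× S → no; 1× N (charge +1) → match; 1× O (charge -1) → match; 1× O → match; 1× Cl → no.
Summing the matching environments: 1 + 1 + 1 + 1 = 4 matching atoms.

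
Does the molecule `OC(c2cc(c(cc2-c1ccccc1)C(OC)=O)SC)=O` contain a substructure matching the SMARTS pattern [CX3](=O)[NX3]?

No

The pattern [CX3](=O)[NX3] describes a carbonyl carbon bonded to a trivalent nitrogen — an amide.
The closest candidate here is a carboxylic acid group (-C(=O)OH), but the carbonyl is bonded to O, not to an NX3 nitrogen. No other fragment satisfies the full query, so there is no match.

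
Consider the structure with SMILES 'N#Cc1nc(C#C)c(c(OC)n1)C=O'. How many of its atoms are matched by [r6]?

The query [r6] means: r6 matches atoms in a six-membered ring.
Check the 14 heavy atoms by environment: 2× n (aromatic, in 6-ring) → match; 4× c (aromatic, in 6-ring) → match; 2× O (acyclic) → no; 5× C (acyclic) → no; 1× N (acyclic) → no.
Summing the matching environments: 2 + 4 = 6 matching atoms.

6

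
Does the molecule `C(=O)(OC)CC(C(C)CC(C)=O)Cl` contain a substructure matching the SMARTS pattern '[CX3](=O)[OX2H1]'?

No

The pattern [CX3](=O)[OX2H1] describes an sp2 carbon double-bonded to O and single-bonded to an -OH oxygen — a carboxylic acid.
The closest candidate here is a methyl-ester group (-C(=O)OCH3), but the singly-bonded O has no H (OX2H0, not OX2H1). No other fragment satisfies the full query, so there is no match.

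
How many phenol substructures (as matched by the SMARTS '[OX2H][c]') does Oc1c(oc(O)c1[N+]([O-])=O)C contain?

2

[OX2H][c] is the SMARTS for a phenol: a hydroxyl oxygen attached to an aromatic carbon.
The molecule carries 2 separate instances of a hydroxyl group (-OH) meeting every constraint; each maps to a distinct set of atoms, giving 2 matches.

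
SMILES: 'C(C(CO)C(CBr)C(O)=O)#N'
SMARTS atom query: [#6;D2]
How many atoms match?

The query [#6;D2] means: any carbon bonded to exactly two heavy atoms.
Check the 11 heavy atoms by environment: 3× C (D2) → match; 3× C (D3) → no; 1× N (D1) → no; 3× O (D1) → no; 1× Br (D1) → no.
That gives 3 matching atoms.

3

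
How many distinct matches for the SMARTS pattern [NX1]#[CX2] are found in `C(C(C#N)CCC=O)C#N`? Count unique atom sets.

2

[NX1]#[CX2] is the SMARTS for a nitrile: a nitrogen triple-bonded to a two-connected carbon.
The molecule carries 2 separate instances of a nitrile (-C#N) meeting every constraint; each maps to a distinct set of atoms, giving 2 matches.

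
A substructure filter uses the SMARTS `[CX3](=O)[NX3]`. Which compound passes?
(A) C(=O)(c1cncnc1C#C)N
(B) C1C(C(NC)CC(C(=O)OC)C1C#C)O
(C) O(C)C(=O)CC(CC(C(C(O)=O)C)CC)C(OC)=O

A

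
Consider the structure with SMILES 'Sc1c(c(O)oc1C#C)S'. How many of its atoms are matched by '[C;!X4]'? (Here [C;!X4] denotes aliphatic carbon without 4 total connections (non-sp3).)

The query [C;!X4] means: aliphatic carbon that does not have four total connections.
Check the 10 heavy atoms by environment: 1× o (aromatic, X2) → no; 4× c (aromatic, X3) → no; 2× S (X2) → no; 1× O (X2) → no; 2× C (X2) → match.
That gives 2 matching atoms.

2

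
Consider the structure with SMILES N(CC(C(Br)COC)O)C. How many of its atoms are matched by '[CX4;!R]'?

6

The query [CX4;!R] means: aliphatic carbon with four total connections, not in a ring.
Check the 10 heavy atoms by environment: 6× C (X4, acyclic) → match; 2× O (X2, acyclic) → no; 1× N (X3, acyclic) → no; 1× Br (X1, acyclic) → no.
That gives 6 matching atoms.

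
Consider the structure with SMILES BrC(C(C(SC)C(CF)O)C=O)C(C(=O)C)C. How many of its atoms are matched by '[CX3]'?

2

Check the 17 heavy atoms by environment: 9× C (X4) → no; 1× F (X1) → no; 1× O (X2) → no; 2× C (X3) → match; 2× O (X1) → no; 1× Br (X1) → no; 1× S (X2) → no.
That gives 2 matching atoms.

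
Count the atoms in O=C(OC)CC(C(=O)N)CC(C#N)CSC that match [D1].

The query [D1] means: atom with exactly one heavy-atom neighbour (degree 1).
Check the 16 heavy atoms by environment: 4× C (D2) → no; 4× C (D3) → no; 2× N (D1) → match; 2× O (D1) → match; 1× O (D2) → no; 2× C (D1) → match; 1× S (D2) → no.
Summing the matching environments: 2 + 2 + 2 = 6 matching atoms.

6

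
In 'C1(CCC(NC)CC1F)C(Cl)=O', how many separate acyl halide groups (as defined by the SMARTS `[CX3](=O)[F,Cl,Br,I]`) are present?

[CX3](=O)[F,Cl,Br,I] is the SMARTS for an acyl halide: a carbonyl carbon bonded to a halogen.
Exactly one fragment in the molecule meets all constraints, giving 1 match.

1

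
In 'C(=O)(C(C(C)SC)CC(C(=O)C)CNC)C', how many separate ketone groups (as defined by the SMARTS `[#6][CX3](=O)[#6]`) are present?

2

[#6][CX3](=O)[#6] is the SMARTS for a ketone: a carbonyl carbon (no H) flanked by two carbons.
The molecule carries 2 separate instances of an acetyl/ketone group (-C(=O)CH3) meeting every constraint; each maps to a distinct set of atoms, giving 2 matches.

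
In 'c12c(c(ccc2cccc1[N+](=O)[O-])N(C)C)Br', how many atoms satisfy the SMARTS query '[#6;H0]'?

5

Check the 17 heavy atoms by environment: 5× c (aromatic, H0) → match; 5× c (aromatic, H1) → no; 1× N (charge +1, H0) → no; 1× O (charge -1, H0) → no; 1× O (H0) → no; 1× Br (H0) → no; 1× N (H0) → no; 2× C (H3) → no.
That gives 5 matching atoms.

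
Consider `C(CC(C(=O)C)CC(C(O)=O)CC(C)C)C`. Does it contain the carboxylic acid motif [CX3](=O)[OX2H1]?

Yes

The pattern [CX3](=O)[OX2H1] describes an sp2 carbon double-bonded to O and single-bonded to an -OH oxygen — a carboxylic acid.
The molecule carries a carboxylic acid group (-C(=O)OH), whose atoms satisfy every constraint of the query, so the pattern matches.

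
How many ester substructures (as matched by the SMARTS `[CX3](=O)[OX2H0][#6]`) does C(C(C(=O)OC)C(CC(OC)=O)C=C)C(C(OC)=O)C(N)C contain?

[CX3](=O)[OX2H0][#6] is the SMARTS for an ester: a carbonyl carbon bonded to an oxygen that is itself bonded to carbon (no H on that O).
The molecule carries 3 separate instances of a methyl-ester group (-C(=O)OCH3) meeting every constraint; each maps to a distinct set of atoms, giving 3 matches.

3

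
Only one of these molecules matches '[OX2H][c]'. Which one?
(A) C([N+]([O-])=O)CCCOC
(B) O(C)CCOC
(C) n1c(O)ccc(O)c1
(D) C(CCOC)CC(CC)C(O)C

[OX2H][c] describes a hydroxyl oxygen attached to an aromatic carbon (a phenol).
(A) has a methoxy ether (-OCH3) but the oxygen has H0, not H1.
(B) has a methoxy ether (-OCH3) but the oxygen has H0, not H1.
(C) contains a hydroxyl group (-OH), which satisfies every atom and bond constraint.
(D) has a hydroxyl group (-OH) but the -OH is on an aliphatic carbon, not an aromatic c.
So the answer is (C).

C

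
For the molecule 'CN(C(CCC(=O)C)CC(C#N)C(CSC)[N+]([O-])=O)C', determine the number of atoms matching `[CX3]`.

1

Check the 20 heavy atoms by environment: 11× C (X4) → no; 1× N (X3) → no; 1× C (X3) → match; 2× O (X1) → no; 1× C (X2) → no; 1× N (X1) → no; 1× S (X2) → no; 1× N (charge +1, X3) → no; 1× O (charge -1, X1) → no.
That gives 1 matching atom.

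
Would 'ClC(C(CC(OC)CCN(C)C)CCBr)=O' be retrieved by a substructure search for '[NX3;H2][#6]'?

The pattern [NX3;H2][#6] describes a trivalent nitrogen with two H attached to carbon — a primary amine.
The closest candidate here is a dimethylamino group (-N(CH3)2), but the nitrogen has H0, not H2. No other fragment satisfies the full query, so there is no match.

No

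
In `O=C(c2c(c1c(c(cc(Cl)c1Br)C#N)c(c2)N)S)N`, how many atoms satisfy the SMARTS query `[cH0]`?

8

The query [cH0] means: aromatic carbon with no attached hydrogen (substituted or ring-fusion).
Check the 19 heavy atoms by environment: 8× c (aromatic, H0) → match; 2× c (aromatic, H1) → no; 2× N (H2) → no; 1× Br (H0) → no; 1× Cl (H0) → no; 1× S (H1) → no; 2× C (H0) → no; 1× N (H0) → no; 1× O (H0) → no.
That gives 8 matching atoms.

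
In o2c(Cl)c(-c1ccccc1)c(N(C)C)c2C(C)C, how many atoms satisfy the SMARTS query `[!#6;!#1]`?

3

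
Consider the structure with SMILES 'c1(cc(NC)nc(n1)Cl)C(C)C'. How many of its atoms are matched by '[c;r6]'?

4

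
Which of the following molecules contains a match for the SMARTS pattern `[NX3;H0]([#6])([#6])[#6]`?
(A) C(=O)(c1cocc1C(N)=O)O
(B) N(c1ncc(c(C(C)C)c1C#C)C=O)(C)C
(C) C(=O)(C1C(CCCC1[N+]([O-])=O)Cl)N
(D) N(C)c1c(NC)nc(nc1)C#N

[NX3;H0]([#6])([#6])[#6] describes a trivalent nitrogen with no H, bonded to three carbons (a tertiary amine).
(A) has a primary amide (-C(=O)NH2) but the amide nitrogen has H2 and only one carbon neighbour.
(B) contains a dimethylamino group (-N(CH3)2), which satisfies every atom and bond constraint.
(C) has a primary amide (-C(=O)NH2) but the amide nitrogen has H2 and only one carbon neighbour.
(D) has an N-methylamino group (-NHCH3) but the nitrogen still has one H (H1), not H0.
So the answer is (B).

B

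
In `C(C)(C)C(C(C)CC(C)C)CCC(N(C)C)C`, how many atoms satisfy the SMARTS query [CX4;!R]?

16

Check the 17 heavy atoms by environment: 16× C (X4, acyclic) → match; 1× N (X3, acyclic) → no.
That gives 16 matching atoms.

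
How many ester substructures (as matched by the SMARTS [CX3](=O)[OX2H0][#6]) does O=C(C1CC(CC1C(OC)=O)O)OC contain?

2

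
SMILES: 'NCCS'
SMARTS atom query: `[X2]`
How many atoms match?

1

The query [X2] means: any atom with exactly two total connections (bonds + H).
Check the 4 heavy atoms by environment: 2× C (X4) → no; 1× S (X2) → match; 1× N (X3) → no.
That gives 1 matching atom.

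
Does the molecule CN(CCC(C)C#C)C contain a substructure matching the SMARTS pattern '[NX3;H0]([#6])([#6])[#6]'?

Yes

The pattern [NX3;H0]([#6])([#6])[#6] describes a trivalent nitrogen with no H, bonded to three carbons — a tertiary amine.
The molecule carries a dimethylamino group (-N(CH3)2), whose atoms satisfy every constraint of the query, so the pattern matches.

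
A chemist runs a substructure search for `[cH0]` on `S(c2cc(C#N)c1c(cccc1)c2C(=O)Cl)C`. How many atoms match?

5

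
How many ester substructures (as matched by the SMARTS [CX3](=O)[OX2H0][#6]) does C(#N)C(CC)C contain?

0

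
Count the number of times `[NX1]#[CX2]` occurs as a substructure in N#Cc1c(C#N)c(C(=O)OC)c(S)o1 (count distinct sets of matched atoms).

2

[NX1]#[CX2] is the SMARTS for a nitrile: a nitrogen triple-bonded to a two-connected carbon.
The molecule carries 2 separate instances of a nitrile (-C#N) meeting every constraint; each maps to a distinct set of atoms, giving 2 matches.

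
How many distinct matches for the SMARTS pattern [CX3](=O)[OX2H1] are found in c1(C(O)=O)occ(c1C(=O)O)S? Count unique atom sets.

2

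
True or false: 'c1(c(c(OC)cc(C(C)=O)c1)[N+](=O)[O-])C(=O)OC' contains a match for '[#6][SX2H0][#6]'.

False

The pattern [#6][SX2H0][#6] describes an aliphatic sulfur bridging two carbons with no H on the sulfur — a thioether.
The closest candidate here is a methoxy ether (-OCH3), but the bridging atom is O, not S. No other fragment satisfies the full query, so there is no match.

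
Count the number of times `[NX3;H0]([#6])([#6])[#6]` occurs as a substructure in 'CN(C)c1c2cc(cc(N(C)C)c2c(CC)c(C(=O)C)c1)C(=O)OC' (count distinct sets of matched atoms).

2

[NX3;H0]([#6])([#6])[#6] is the SMARTS for a tertiary amine: a trivalent nitrogen with no H, bonded to three carbons.
The molecule carries 2 separate instances of a dimethylamino group (-N(CH3)2) meeting every constraint; each maps to a distinct set of atoms, giving 2 matches.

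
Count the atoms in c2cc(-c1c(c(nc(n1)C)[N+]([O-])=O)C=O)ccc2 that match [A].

The query [A] means: A matches any aliphatic (non-aromatic) heavy atom.
Check the 18 heavy atoms by environment: 2× n (aromatic) → no; 10× c (aromatic) → no; 1× N (charge +1) → match; 1× O (charge -1) → match; 2× O → match; 2× C → match.
Summing the matching environments: 1 + 1 + 2 + 2 = 6 matching atoms.

6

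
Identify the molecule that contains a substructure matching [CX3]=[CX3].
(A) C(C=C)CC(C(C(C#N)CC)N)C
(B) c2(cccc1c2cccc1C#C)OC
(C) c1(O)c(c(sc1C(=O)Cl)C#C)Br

A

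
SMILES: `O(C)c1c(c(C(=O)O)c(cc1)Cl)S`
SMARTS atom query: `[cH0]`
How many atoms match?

4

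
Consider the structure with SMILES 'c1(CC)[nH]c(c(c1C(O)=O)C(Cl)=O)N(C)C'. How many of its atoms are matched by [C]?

The query [C] means: uppercase C matches aliphatic (non-aromatic) carbon only.
Check the 16 heavy atoms by environment: 1× n (aromatic) → no; 4× c (aromatic) → no; 6× C → match; 1× N → no; 3× O → no; 1× Cl → no.
That gives 6 matching atoms.

6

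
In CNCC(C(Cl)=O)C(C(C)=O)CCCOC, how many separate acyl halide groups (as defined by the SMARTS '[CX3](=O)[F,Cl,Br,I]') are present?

1

[CX3](=O)[F,Cl,Br,I] is the SMARTS for an acyl halide: a carbonyl carbon bonded to a halogen.
Exactly one fragment in the molecule meets all constraints, giving 1 match.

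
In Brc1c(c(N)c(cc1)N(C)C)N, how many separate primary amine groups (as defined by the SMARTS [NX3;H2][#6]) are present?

[NX3;H2][#6] is the SMARTS for a primary amine: a trivalent nitrogen with two H attached to carbon.
The molecule carries 2 separate instances of a primary amino group (-NH2) meeting every constraint; each maps to a distinct set of atoms, giving 2 matches.

2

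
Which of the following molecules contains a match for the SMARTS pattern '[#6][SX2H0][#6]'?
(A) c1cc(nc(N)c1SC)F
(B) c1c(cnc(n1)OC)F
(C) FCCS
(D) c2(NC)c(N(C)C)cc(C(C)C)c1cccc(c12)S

A

[#6][SX2H0][#6] describes an aliphatic sulfur bridging two carbons with no H on the sulfur (a thioether).
(A) contains a methylthio ether (-SCH3), which satisfies every atom and bond constraint.
(B) has a methoxy ether (-OCH3) but the bridging atom is O, not S.
(C) has a thiol (-SH) but the sulfur has H1, not H0 bridging two carbons.
(D) has a thiol (-SH) but the sulfur has H1, not H0 bridging two carbons.
So the answer is (A).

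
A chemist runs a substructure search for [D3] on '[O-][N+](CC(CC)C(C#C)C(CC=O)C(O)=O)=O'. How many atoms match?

Check the 17 heavy atoms by environment: 5× C (D2) → no; 4× C (D3) → match; 1× N (charge +1, D3) → match; 1× O (charge -1, D1) → no; 4× O (D1) → no; 2× C (D1) → no.
Summing the matching environments: 4 + 1 = 5 matching atoms.

5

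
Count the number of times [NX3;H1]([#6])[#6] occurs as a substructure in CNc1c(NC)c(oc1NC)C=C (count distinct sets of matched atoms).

3

[NX3;H1]([#6])[#6] is the SMARTS for a secondary amine: a trivalent nitrogen with one H, bonded to two carbons.
The molecule carries 3 separate instances of an N-methylamino group (-NHCH3) meeting every constraint; each maps to a distinct set of atoms, giving 3 matches.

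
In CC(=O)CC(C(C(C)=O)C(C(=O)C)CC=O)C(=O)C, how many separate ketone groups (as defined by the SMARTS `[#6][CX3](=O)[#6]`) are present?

4

[#6][CX3](=O)[#6] is the SMARTS for a ketone: a carbonyl carbon (no H) flanked by two carbons.
The molecule carries 4 separate instances of an acetyl/ketone group (-C(=O)CH3) meeting every constraint; each maps to a distinct set of atoms, giving 4 matches.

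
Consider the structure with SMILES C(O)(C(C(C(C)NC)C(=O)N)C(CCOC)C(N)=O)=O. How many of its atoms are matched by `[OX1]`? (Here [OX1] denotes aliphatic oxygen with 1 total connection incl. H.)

3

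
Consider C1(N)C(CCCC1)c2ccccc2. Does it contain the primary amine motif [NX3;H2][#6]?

Yes

The pattern [NX3;H2][#6] describes a trivalent nitrogen with two H attached to carbon — a primary amine.
The molecule carries a primary amino group (-NH2), whose atoms satisfy every constraint of the query, so the pattern matches.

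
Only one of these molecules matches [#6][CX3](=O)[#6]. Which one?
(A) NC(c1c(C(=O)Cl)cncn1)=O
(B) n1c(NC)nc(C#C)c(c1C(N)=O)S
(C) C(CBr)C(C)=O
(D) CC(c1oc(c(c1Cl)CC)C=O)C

[#6][CX3](=O)[#6] describes a carbonyl carbon (no H) flanked by two carbons (a ketone).
(A) has a primary amide (-C(=O)NH2) but one neighbour of the carbonyl carbon is N, not C.
(B) has a primary amide (-C(=O)NH2) but one neighbour of the carbonyl carbon is N, not C.
(C) contains an acetyl/ketone group (-C(=O)CH3), which satisfies every atom and bond constraint.
(D) has an aldehyde (-CHO) but the carbonyl carbon has H1, so it is not flanked by two carbons.
So the answer is (C).

C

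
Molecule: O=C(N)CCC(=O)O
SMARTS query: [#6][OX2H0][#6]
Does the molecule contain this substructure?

The pattern [#6][OX2H0][#6] describes an aliphatic oxygen bridging two carbons with no H on the oxygen — an ether.
The closest candidate here is a carboxylic acid group (-C(=O)OH), but the -OH oxygen has H1; the =O is OX1, not OX2. No other fragment satisfies the full query, so there is no match.

No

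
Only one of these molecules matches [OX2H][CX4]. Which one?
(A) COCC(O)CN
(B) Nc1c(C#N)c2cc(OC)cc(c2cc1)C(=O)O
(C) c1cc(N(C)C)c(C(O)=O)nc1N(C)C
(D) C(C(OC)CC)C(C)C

[OX2H][CX4] describes a hydroxyl oxygen bound to an sp3 (X4) carbon (an aliphatic alcohol).
(A) contains a hydroxyl group (-OH), which satisfies every atom and bond constraint.
(B) has a carboxylic acid group (-C(=O)OH) but the -OH is on a CX3 carbonyl carbon, not a CX4 carbon.
(C) has a carboxylic acid group (-C(=O)OH) but the -OH is on a CX3 carbonyl carbon, not a CX4 carbon.
(D) has a methoxy ether (-OCH3) but the oxygen has H0 (ether), not H1.
So the answer is (A).

A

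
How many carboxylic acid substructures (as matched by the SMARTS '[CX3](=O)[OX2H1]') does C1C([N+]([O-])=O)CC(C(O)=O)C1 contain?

1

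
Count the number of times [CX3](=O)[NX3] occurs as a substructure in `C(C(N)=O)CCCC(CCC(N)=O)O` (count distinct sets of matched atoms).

2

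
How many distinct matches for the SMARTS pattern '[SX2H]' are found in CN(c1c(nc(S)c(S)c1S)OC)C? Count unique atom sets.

[SX2H] is the SMARTS for a thiol: an aliphatic sulfur with two connections, one being H.
The molecule carries 3 separate instances of a thiol (-SH) meeting every constraint; each maps to a distinct set of atoms, giving 3 matches.

3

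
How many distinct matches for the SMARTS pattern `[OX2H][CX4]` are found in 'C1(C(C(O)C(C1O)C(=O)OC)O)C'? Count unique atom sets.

3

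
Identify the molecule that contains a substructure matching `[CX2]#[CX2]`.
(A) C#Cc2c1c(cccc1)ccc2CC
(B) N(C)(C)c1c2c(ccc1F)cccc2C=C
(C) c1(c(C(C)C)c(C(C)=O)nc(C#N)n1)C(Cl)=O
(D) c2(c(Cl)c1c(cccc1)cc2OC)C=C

[CX2]#[CX2] describes a carbon-carbon triple bond (an alkyne).
(A) contains an ethynyl group (-C#CH), which satisfies every atom and bond constraint.
(B) has a vinyl group (-CH=CH2) but the C=C is a double bond; both carbons are CX3, not CX2.
(C) has a nitrile (-C#N) but the triple bond is C#N, not C#C.
(D) has a vinyl group (-CH=CH2) but the C=C is a double bond; both carbons are CX3, not CX2.
So the answer is (A).

A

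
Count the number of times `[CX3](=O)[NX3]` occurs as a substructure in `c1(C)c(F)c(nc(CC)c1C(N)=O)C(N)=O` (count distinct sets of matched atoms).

2

[CX3](=O)[NX3] is the SMARTS for an amide: a carbonyl carbon bonded to a trivalent nitrogen.
The molecule carries 2 separate instances of a primary amide (-C(=O)NH2) meeting every constraint; each maps to a distinct set of atoms, giving 2 matches.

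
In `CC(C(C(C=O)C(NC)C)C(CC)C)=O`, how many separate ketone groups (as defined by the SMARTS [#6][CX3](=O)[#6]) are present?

1

[#6][CX3](=O)[#6] is the SMARTS for a ketone: a carbonyl carbon (no H) flanked by two carbons.
Exactly one fragment in the molecule meets all constraints, giving 1 match.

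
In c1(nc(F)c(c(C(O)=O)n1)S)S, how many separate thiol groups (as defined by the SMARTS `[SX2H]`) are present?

2

[SX2H] is the SMARTS for a thiol: an aliphatic sulfur with two connections, one being H.
The molecule carries 2 separate instances of a thiol (-SH) meeting every constraint; each maps to a distinct set of atoms, giving 2 matches.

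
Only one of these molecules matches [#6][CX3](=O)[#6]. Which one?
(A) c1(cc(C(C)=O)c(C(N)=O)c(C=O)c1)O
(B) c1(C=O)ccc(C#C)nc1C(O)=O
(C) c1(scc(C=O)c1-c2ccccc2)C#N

A

[#6][CX3](=O)[#6] describes a carbonyl carbon (no H) flanked by two carbons (a ketone).
(A) contains an acetyl/ketone group (-C(=O)CH3), which satisfies every atom and bond constraint.
(B) has a carboxylic acid group (-C(=O)OH) but one neighbour of the carbonyl carbon is O, not C.
(C) has an aldehyde (-CHO) but the carbonyl carbon has H1, so it is not flanked by two carbons.
So the answer is (A).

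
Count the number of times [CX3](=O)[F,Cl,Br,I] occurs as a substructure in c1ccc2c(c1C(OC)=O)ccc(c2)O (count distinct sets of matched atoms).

0

[CX3](=O)[F,Cl,Br,I] is the SMARTS for an acyl halide: a carbonyl carbon bonded to a halogen.
The molecule has a methyl-ester group (-C(=O)OCH3), but the carbonyl is bonded to -O-C, not to a halogen; nothing else fits, so there are 0 matches.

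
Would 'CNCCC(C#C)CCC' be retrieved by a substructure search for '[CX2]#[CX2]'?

Yes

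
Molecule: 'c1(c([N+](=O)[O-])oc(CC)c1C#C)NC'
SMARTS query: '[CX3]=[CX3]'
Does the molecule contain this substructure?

No

The pattern [CX3]=[CX3] describes a non-aromatic C=C double bond between two sp2 carbons — an alkene.
The closest candidate here is an ethynyl group (-C#CH), but the C-C bond is a triple bond, not a double bond. No other fragment satisfies the full query, so there is no match.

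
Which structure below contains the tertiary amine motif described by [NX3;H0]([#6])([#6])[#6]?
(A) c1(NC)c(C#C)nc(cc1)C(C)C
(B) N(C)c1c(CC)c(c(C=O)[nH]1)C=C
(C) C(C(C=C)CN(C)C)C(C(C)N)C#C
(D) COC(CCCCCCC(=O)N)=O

C

[NX3;H0]([#6])([#6])[#6] describes a trivalent nitrogen with no H, bonded to three carbons (a tertiary amine).
(A) has an N-methylamino group (-NHCH3) but the nitrogen still has one H (H1), not H0.
(B) has an N-methylamino group (-NHCH3) but the nitrogen still has one H (H1), not H0.
(C) contains a dimethylamino group (-N(CH3)2), which satisfies every atom and bond constraint.
(D) has a primary amide (-C(=O)NH2) but the amide nitrogen has H2 and only one carbon neighbour.
So the answer is (C).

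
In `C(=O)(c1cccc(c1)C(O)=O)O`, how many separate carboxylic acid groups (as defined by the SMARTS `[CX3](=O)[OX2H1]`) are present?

2

[CX3](=O)[OX2H1] is the SMARTS for a carboxylic acid: an sp2 carbon double-bonded to O and single-bonded to an -OH oxygen.
The molecule carries 2 separate instances of a carboxylic acid group (-C(=O)OH) meeting every constraint; each maps to a distinct set of atoms, giving 2 matches.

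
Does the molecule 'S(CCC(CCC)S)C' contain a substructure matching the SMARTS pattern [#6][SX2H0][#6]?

Yes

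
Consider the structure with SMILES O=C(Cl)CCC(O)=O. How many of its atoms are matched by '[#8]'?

3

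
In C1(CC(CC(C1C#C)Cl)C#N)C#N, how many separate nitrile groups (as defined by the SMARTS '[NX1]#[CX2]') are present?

[NX1]#[CX2] is the SMARTS for a nitrile: a nitrogen triple-bonded to a two-connected carbon.
The molecule carries 2 separate instances of a nitrile (-C#N) meeting every constraint; each maps to a distinct set of atoms, giving 2 matches.

2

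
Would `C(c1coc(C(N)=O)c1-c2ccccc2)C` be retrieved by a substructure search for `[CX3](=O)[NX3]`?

Yes

The pattern [CX3](=O)[NX3] describes a carbonyl carbon bonded to a trivalent nitrogen — an amide.
The molecule carries a primary amide (-C(=O)NH2), whose atoms satisfy every constraint of the query, so the pattern matches.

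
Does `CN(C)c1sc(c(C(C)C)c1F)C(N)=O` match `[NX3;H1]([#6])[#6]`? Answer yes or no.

The pattern [NX3;H1]([#6])[#6] describes a trivalent nitrogen with one H, bonded to two carbons — a secondary amine.
The closest candidate here is a primary amide (-C(=O)NH2), but the -C(=O)NH2 nitrogen has H2, not H1. No other fragment satisfies the full query, so there is no match.

No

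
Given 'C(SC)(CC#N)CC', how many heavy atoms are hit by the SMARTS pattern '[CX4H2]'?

2

Check the 8 heavy atoms by environment: 2× C (H2, X4) → match; 1× C (H1, X4) → no; 2× C (H3, X4) → no; 1× C (H0, X2) → no; 1× N (H0, X1) → no; 1× S (H0, X2) → no.
That gives 2 matching atoms.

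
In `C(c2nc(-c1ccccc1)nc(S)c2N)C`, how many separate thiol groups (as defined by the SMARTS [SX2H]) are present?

[SX2H] is the SMARTS for a thiol: an aliphatic sulfur with two connections, one being H.
Exactly one fragment in the molecule meets all constraints, giving 1 match.

1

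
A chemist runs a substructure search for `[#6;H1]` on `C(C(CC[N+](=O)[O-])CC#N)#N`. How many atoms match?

1

The query [#6;H1] means: any carbon bearing exactly one hydrogen.
Check the 11 heavy atoms by environment: 3× C (H2) → no; 1× C (H1) → match; 1× N (charge +1, H0) → no; 1× O (charge -1, H0) → no; 1× O (H0) → no; 2× C (H0) → no; 2× N (H0) → no.
That gives 1 matching atom.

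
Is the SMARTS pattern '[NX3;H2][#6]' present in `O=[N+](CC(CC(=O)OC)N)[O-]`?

Yes

The pattern [NX3;H2][#6] describes a trivalent nitrogen with two H attached to carbon — a primary amine.
The molecule carries a primary amino group (-NH2), whose atoms satisfy every constraint of the query, so the pattern matches.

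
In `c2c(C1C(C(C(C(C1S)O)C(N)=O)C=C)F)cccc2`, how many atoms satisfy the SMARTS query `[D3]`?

8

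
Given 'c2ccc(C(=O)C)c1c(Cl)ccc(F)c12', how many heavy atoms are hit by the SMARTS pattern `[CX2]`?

The query [CX2] means: C with X2: aliphatic carbon with exactly 2 total connections.
Check the 15 heavy atoms by environment: 10× c (aromatic, X3) → no; 1× Cl (X1) → no; 1× C (X3) → no; 1× O (X1) → no; 1× C (X4) → no; 1× F (X1) → no.
No environment satisfies the query, so 0 matching atoms.

0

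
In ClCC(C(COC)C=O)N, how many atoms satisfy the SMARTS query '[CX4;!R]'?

5

The query [CX4;!R] means: aliphatic carbon with four total connections, not in a ring.
Check the 10 heavy atoms by environment: 5× C (X4, acyclic) → match; 1× Cl (X1, acyclic) → no; 1× C (X3, acyclic) → no; 1× O (X1, acyclic) → no; 1× O (X2, acyclic) → no; 1× N (X3, acyclic) → no.
That gives 5 matching atoms.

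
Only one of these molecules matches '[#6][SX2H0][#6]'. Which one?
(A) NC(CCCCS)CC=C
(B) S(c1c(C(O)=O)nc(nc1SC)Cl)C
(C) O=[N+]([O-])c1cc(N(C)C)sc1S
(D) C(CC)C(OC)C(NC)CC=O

[#6][SX2H0][#6] describes an aliphatic sulfur bridging two carbons with no H on the sulfur (a thioether).
(A) has a thiol (-SH) but the sulfur has H1, not H0 bridging two carbons.
(B) contains a methylthio ether (-SCH3), which satisfies every atom and bond constraint.
(C) has a thiol (-SH) but the sulfur has H1, not H0 bridging two carbons.
(D) has a methoxy ether (-OCH3) but the bridging atom is O, not S.
So the answer is (B).

B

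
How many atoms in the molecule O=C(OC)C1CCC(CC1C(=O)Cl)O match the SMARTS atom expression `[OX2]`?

2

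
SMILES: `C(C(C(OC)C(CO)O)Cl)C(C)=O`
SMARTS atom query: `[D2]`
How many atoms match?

3

The query [D2] means: atom with exactly two heavy-atom neighbours.
Check the 13 heavy atoms by environment: 2× C (D2) → match; 4× C (D3) → no; 1× Cl (D1) → no; 1× O (D2) → match; 2× C (D1) → no; 3× O (D1) → no.
Summing the matching environments: 2 + 1 = 3 matching atoms.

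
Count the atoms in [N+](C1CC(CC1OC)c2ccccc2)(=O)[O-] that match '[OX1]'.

2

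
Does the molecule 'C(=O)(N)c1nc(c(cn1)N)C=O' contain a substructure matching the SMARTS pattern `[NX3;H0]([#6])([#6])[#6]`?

No

The pattern [NX3;H0]([#6])([#6])[#6] describes a trivalent nitrogen with no H, bonded to three carbons — a tertiary amine.
The closest candidate here is a primary amino group (-NH2), but the nitrogen has H2, not H0 with three carbons. No other fragment satisfies the full query, so there is no match.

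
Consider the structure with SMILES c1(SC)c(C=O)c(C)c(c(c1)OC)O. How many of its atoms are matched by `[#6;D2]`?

2

The query [#6;D2] means: any carbon bonded to exactly two heavy atoms.
Check the 14 heavy atoms by environment: 5× c (aromatic, D3) → no; 1× c (aromatic, D2) → match; 1× S (D2) → no; 3× C (D1) → no; 2× O (D1) → no; 1× C (D2) → match; 1× O (D2) → no.
Summing the matching environments: 1 + 1 = 2 matching atoms.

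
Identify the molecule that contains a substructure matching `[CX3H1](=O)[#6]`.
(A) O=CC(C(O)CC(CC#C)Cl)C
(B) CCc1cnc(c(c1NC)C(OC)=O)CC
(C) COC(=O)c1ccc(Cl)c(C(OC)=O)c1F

A

[CX3H1](=O)[#6] describes an sp2 carbon with one H, double-bonded to O and single-bonded to carbon (an aldehyde).
(A) contains an aldehyde (-CHO), which satisfies every atom and bond constraint.
(B) has a methyl-ester group (-C(=O)OCH3) but the carbonyl carbon has H0, not H1.
(C) has a methyl-ester group (-C(=O)OCH3) but the carbonyl carbon has H0, not H1.
So the answer is (A).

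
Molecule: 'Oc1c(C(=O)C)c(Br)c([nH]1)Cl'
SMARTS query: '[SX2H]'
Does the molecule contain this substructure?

No

The pattern [SX2H] describes an aliphatic sulfur with two connections, one being H — a thiol.
The closest candidate here is a hydroxyl group (-OH), but it is an -OH, not an -SH. No other fragment satisfies the full query, so there is no match.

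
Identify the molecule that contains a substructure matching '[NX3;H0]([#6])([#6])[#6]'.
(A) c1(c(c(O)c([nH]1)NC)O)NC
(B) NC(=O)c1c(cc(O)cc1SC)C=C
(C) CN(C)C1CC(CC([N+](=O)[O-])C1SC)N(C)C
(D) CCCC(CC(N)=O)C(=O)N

[NX3;H0]([#6])([#6])[#6] describes a trivalent nitrogen with no H, bonded to three carbons (a tertiary amine).
(A) has an N-methylamino group (-NHCH3) but the nitrogen still has one H (H1), not H0.
(B) has a primary amide (-C(=O)NH2) but the amide nitrogen has H2 and only one carbon neighbour.
(C) contains a dimethylamino group (-N(CH3)2), which satisfies every atom and bond constraint.
(D) has a primary amide (-C(=O)NH2) but the amide nitrogen has H2 and only one carbon neighbour.
So the answer is (C).

C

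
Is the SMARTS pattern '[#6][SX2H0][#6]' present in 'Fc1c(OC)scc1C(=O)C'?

No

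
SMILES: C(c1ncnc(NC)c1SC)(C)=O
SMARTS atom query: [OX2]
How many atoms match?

0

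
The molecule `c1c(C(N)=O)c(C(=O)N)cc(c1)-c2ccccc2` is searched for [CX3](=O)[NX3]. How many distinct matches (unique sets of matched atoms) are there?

2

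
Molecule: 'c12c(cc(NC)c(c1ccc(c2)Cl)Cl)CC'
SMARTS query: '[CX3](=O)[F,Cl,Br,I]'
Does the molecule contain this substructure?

No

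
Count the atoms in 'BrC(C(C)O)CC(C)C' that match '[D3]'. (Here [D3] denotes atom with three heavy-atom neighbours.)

The query [D3] means: atom with exactly three heavy-atom neighbours.
Check the 9 heavy atoms by environment: 3× C (D1) → no; 3× C (D3) → match; 1× C (D2) → no; 1× Br (D1) → no; 1× O (D1) → no.
That gives 3 matching atoms.

3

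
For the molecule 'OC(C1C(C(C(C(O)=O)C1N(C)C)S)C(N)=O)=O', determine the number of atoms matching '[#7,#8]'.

7

The query [#7,#8] means: nitrogen or oxygen (comma = OR).
Check the 18 heavy atoms by environment: 10× C → no; 5× O → match; 2× N → match; 1× S → no.
Summing the matching environments: 5 + 2 = 7 matching atoms.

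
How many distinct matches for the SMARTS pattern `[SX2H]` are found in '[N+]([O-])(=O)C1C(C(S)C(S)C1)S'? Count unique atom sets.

[SX2H] is the SMARTS for a thiol: an aliphatic sulfur with two connections, one being H.
The molecule carries 3 separate instances of a thiol (-SH) meeting every constraint; each maps to a distinct set of atoms, giving 3 matches.

3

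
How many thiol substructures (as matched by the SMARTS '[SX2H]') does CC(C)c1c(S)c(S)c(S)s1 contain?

3

[SX2H] is the SMARTS for a thiol: an aliphatic sulfur with two connections, one being H.
The molecule carries 3 separate instances of a thiol (-SH) meeting every constraint; each maps to a distinct set of atoms, giving 3 matches.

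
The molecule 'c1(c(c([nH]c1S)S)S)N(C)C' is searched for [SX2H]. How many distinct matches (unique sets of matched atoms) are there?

[SX2H] is the SMARTS for a thiol: an aliphatic sulfur with two connections, one being H.
The molecule carries 3 separate instances of a thiol (-SH) meeting every constraint; each maps to a distinct set of atoms, giving 3 matches.

3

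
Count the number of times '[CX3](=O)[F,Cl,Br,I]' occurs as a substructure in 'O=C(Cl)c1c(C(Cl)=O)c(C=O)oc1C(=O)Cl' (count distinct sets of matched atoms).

3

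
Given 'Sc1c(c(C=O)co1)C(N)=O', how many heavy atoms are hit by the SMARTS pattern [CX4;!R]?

0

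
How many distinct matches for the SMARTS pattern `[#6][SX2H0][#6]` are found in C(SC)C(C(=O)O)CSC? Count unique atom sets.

[#6][SX2H0][#6] is the SMARTS for a thioether: an aliphatic sulfur bridging two carbons with no H on the sulfur.
The molecule carries 2 separate instances of a methylthio ether (-SCH3) meeting every constraint; each maps to a distinct set of atoms, giving 2 matches.

2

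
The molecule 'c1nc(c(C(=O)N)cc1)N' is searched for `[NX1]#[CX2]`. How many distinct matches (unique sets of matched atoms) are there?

[NX1]#[CX2] is the SMARTS for a nitrile: a nitrogen triple-bonded to a two-connected carbon.
The molecule has a primary amide (-C(=O)NH2), but the nitrogen is NX3, not NX1; nothing else fits, so there are 0 matches.

0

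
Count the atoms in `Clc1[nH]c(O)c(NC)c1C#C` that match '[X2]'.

3

The query [X2] means: any atom with exactly two total connections (bonds + H).
Check the 11 heavy atoms by environment: 1× n (aromatic, X3) → no; 4× c (aromatic, X3) → no; 1× Cl (X1) → no; 1× O (X2) → match; 2× C (X2) → match; 1× N (X3) → no; 1× C (X4) → no.
Summing the matching environments: 1 + 2 = 3 matching atoms.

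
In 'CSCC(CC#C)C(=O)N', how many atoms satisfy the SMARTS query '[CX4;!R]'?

The query [CX4;!R] means: aliphatic carbon with four total connections, not in a ring.
Check the 10 heavy atoms by environment: 4× C (X4, acyclic) → match; 2× C (X2, acyclic) → no; 1× S (X2, acyclic) → no; 1× C (X3, acyclic) → no; 1× O (X1, acyclic) → no; 1× N (X3, acyclic) → no.
That gives 4 matching atoms.

4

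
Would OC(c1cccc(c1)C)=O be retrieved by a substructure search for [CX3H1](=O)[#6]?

No

The pattern [CX3H1](=O)[#6] describes an sp2 carbon with one H, double-bonded to O and single-bonded to carbon — an aldehyde.
The closest candidate here is a carboxylic acid group (-C(=O)OH), but the carbonyl carbon has H0 and is bonded to O, not H1. No other fragment satisfies the full query, so there is no match.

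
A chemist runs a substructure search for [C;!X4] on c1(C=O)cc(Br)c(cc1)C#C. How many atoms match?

The query [C;!X4] means: aliphatic carbon that does not have four total connections.
Check the 11 heavy atoms by environment: 6× c (aromatic, X3) → no; 1× Br (X1) → no; 2× C (X2) → match; 1× C (X3) → match; 1× O (X1) → no.
Summing the matching environments: 2 + 1 = 3 matching atoms.

3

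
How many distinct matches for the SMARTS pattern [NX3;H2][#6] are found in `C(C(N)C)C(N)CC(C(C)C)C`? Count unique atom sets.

[NX3;H2][#6] is the SMARTS for a primary amine: a trivalent nitrogen with two H attached to carbon.
The molecule carries 2 separate instances of a primary amino group (-NH2) meeting every constraint; each maps to a distinct set of atoms, giving 2 matches.

2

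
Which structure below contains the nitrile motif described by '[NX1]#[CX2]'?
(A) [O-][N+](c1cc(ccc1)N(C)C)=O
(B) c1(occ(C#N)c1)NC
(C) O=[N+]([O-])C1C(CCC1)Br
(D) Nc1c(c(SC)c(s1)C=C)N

B

[NX1]#[CX2] describes a nitrogen triple-bonded to a two-connected carbon (a nitrile).
(A) has a nitro group (-[N+](=O)[O-]) but there is no C#N triple bond.
(B) contains a nitrile (-C#N), which satisfies every atom and bond constraint.
(C) has a nitro group (-[N+](=O)[O-]) but there is no C#N triple bond.
(D) has a primary amino group (-NH2) but the nitrogen is NX3 (three connections), not NX1 triple-bonded.
So the answer is (B).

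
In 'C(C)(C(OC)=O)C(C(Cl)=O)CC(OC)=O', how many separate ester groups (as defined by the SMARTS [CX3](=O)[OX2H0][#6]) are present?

2

[CX3](=O)[OX2H0][#6] is the SMARTS for an ester: a carbonyl carbon bonded to an oxygen that is itself bonded to carbon (no H on that O).
The molecule carries 2 separate instances of a methyl-ester group (-C(=O)OCH3) meeting every constraint; each maps to a distinct set of atoms, giving 2 matches.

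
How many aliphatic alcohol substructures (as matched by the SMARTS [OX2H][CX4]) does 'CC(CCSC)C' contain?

[OX2H][CX4] is the SMARTS for an aliphatic alcohol: a hydroxyl oxygen bound to an sp3 (X4) carbon.
No fragment in the molecule satisfies every constraint, giving 0 matches.

0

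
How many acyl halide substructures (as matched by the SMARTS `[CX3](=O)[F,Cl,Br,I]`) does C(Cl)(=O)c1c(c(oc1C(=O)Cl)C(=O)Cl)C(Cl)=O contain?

4

[CX3](=O)[F,Cl,Br,I] is the SMARTS for an acyl halide: a carbonyl carbon bonded to a halogen.
The molecule carries 4 separate instances of an acyl chloride (-C(=O)Cl) meeting every constraint; each maps to a distinct set of atoms, giving 4 matches.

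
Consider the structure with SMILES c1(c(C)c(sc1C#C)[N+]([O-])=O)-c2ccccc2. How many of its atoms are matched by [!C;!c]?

The query [!C;!c] means: neither aliphatic nor aromatic carbon — same as [!#6].
Check the 17 heavy atoms by environment: 1× s (aromatic) → match; 10× c (aromatic) → no; 3× C → no; 1× N (charge +1) → match; 1× O (charge -1) → match; 1× O → match.
Summing the matching environments: 1 + 1 + 1 + 1 = 4 matching atoms.

4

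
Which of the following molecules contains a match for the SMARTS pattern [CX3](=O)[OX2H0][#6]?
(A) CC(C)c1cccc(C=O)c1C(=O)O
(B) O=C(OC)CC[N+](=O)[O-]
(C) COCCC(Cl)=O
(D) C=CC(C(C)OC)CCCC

[CX3](=O)[OX2H0][#6] describes a carbonyl carbon bonded to an oxygen that is itself bonded to carbon (no H on that O) (an ester).
(A) has a carboxylic acid group (-C(=O)OH) but the singly-bonded O carries H (OX2H1, not H0).
(B) contains a methyl-ester group (-C(=O)OCH3), which satisfies every atom and bond constraint.
(C) has a methoxy ether (-OCH3) but the ether oxygen is not adjacent to a C=O carbon.
(D) has a methoxy ether (-OCH3) but the ether oxygen is not adjacent to a C=O carbon.
So the answer is (B).

B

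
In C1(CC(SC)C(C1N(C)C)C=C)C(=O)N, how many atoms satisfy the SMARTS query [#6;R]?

The query [#6;R] means: carbon that is part of a ring.
Check the 15 heavy atoms by environment: 5× C (in 5-ring) → match; 2× N (acyclic) → no; 6× C (acyclic) → no; 1× S (acyclic) → no; 1× O (acyclic) → no.
That gives 5 matching atoms.

5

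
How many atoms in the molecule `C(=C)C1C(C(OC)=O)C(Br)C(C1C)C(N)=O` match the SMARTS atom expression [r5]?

5

The query [r5] means: r5 matches atoms in a five-membered ring.
Check the 16 heavy atoms by environment: 5× C (in 5-ring) → match; 6× C (acyclic) → no; 3× O (acyclic) → no; 1× N (acyclic) → no; 1× Br (acyclic) → no.
That gives 5 matching atoms.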